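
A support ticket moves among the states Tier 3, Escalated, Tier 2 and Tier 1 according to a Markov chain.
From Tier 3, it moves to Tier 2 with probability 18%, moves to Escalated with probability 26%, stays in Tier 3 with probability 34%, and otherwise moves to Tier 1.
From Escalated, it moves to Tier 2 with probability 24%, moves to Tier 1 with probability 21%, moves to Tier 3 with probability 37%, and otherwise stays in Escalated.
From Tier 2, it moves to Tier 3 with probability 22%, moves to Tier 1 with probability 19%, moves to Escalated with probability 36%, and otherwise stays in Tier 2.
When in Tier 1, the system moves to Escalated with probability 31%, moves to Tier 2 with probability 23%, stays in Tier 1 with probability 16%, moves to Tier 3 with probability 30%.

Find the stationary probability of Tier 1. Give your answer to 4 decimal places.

Let the stationary distribution be π with π = πP and π_1 + π_2 + π_3 + π_4 = 1.
π_1 = 0.34·π_1 + 0.37·π_2 + 0.22·π_3 + 0.3·π_4
π_2 = 0.26·π_1 + 0.18·π_2 + 0.36·π_3 + 0.31·π_4
π_3 = 0.18·π_1 + 0.24·π_2 + 0.23·π_3 + 0.23·π_4
Solving with the normalization constraint gives π = (0.3141, 0.2700, 0.2170, 0.1989).
So the stationary probability of Tier 1 is 0.1989.

0.1989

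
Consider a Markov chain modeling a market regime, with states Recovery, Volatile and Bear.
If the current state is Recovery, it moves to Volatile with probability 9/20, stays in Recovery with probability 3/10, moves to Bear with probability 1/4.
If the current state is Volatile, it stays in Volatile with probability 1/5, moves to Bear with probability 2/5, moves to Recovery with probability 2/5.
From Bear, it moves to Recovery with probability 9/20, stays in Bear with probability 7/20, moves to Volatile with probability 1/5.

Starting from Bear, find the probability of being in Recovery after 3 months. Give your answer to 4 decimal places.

Propagate the distribution vector 3 months from Bear.
After 0 months: (0.0000, 0.0000, 1.0000)
After 1 month: (0.4500, 0.2000, 0.3500)
After 2 months: (0.3725, 0.3125, 0.3150)
After 3 months: (0.3785, 0.2931, 0.3284)
P(in Recovery after 3 months) = 0.3785

0.3785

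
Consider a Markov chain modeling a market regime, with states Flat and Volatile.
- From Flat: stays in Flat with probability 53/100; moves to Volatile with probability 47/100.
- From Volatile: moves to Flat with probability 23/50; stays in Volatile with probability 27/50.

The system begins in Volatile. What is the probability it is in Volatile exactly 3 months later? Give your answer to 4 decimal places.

0.5055

Propagate the distribution vector 3 months from Volatile.
After 0 months: (0.0000, 1.0000)
After 1 month: (0.4600, 0.5400)
After 2 months: (0.4922, 0.5078)
After 3 months: (0.4945, 0.5055)
P(in Volatile after 3 months) = 0.5055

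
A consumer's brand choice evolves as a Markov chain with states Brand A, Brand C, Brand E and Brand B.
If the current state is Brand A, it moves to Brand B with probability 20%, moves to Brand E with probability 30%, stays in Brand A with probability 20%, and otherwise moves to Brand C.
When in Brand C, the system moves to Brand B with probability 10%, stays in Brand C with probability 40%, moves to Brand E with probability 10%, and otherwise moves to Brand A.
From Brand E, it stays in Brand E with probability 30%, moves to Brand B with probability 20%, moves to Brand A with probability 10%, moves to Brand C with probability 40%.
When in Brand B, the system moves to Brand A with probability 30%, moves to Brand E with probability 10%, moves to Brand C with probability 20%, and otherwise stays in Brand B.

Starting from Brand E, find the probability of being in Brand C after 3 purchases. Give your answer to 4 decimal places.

Propagate the distribution vector 3 purchases from Brand E.
After 0 purchases: (0.0000, 0.0000, 1.0000, 0.0000)
After 1 purchase: (0.1000, 0.4000, 0.3000, 0.2000)
After 2 purchases: (0.2700, 0.3500, 0.1800, 0.2000)
After 3 purchases: (0.2720, 0.3330, 0.1900, 0.2050)
P(in Brand C after 3 purchases) = 0.3330

0.3330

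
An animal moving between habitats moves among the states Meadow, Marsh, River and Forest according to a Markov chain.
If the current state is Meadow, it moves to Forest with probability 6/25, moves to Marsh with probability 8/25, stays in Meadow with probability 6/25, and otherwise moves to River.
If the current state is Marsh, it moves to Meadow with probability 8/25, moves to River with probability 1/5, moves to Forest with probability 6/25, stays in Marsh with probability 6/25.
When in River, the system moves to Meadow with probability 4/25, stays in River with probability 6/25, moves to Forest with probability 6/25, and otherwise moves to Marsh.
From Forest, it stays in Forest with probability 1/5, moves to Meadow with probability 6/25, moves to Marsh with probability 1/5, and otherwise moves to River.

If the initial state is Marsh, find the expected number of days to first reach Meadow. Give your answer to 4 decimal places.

3.8160

Let t(s) be the expected number of days to first reach Meadow from state s, with t(Meadow) = 0. Conditioning on the first day:
t(Marsh) = 1 + 0.24·t(Marsh) + 0.2·t(River) + 0.24·t(Forest)
t(River) = 1 + 0.36·t(Marsh) + 0.24·t(River) + 0.24·t(Forest)
t(Forest) = 1 + 0.2·t(Marsh) + 0.36·t(River) + 0.2·t(Forest)
Solving: t(Marsh) = 3.8160, t(River) = 4.4521, t(Forest) = 4.2074.
Expected days from Marsh to Meadow: 3.8160.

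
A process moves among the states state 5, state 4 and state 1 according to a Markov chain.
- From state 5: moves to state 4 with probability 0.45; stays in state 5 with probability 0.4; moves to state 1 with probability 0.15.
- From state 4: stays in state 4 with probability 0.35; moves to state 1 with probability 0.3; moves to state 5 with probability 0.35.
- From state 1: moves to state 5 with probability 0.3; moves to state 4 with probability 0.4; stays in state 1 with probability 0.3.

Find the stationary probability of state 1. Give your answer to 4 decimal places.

0.2467

Let the stationary distribution be π with π = πP and π_1 + π_2 + π_3 = 1.
π_1 = 0.4·π_1 + 0.35·π_2 + 0.3·π_3
π_2 = 0.45·π_1 + 0.35·π_2 + 0.4·π_3
Solving with the normalization constraint gives π = (0.3554, 0.3979, 0.2467).
So the stationary probability of state 1 is 0.2467.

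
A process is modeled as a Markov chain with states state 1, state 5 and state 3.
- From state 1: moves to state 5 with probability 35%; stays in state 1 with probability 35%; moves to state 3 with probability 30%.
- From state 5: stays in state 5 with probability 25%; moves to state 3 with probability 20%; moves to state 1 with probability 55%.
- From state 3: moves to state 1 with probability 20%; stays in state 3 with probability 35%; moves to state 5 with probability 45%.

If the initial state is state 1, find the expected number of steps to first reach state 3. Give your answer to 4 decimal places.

Let t(s) be the expected number of steps to first reach state 3 from state s, with t(state 3) = 0. Conditioning on the first step:
t(state 1) = 1 + 0.35·t(state 1) + 0.35·t(state 5)
t(state 5) = 1 + 0.55·t(state 1) + 0.25·t(state 5)
Solving: t(state 1) = 3.7288, t(state 5) = 4.0678.
Expected steps from state 1 to state 3: 3.7288.

3.7288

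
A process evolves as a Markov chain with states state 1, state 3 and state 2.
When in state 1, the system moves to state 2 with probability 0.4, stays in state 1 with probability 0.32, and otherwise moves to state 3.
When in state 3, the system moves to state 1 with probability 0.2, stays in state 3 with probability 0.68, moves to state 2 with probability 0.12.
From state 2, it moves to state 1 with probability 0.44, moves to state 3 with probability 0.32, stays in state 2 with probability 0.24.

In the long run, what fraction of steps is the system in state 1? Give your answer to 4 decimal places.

0.2896

Let the stationary distribution be π with π = πP and π_1 + π_2 + π_3 = 1.
π_1 = 0.32·π_1 + 0.2·π_2 + 0.44·π_3
π_2 = 0.28·π_1 + 0.68·π_2 + 0.32·π_3
Solving with the normalization constraint gives π = (0.2896, 0.4819, 0.2285).
So the stationary probability of state 1 is 0.2896.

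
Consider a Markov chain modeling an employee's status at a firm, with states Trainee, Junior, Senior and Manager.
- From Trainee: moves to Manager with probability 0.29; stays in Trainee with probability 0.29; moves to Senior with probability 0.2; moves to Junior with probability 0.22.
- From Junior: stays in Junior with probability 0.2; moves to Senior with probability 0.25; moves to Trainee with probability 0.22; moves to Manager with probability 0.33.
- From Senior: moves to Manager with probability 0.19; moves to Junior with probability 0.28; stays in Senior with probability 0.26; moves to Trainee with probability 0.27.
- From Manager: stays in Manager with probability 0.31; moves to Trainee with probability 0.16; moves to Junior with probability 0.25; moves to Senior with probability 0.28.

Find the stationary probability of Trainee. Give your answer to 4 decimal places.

Let the stationary distribution be π with π = πP and π_1 + π_2 + π_3 + π_4 = 1.
π_1 = 0.29·π_1 + 0.22·π_2 + 0.27·π_3 + 0.16·π_4
π_2 = 0.22·π_1 + 0.2·π_2 + 0.28·π_3 + 0.25·π_4
π_3 = 0.2·π_1 + 0.25·π_2 + 0.26·π_3 + 0.28·π_4
Solving with the normalization constraint gives π = (0.2319, 0.2386, 0.2493, 0.2802).
So the stationary probability of Trainee is 0.2319.

0.2319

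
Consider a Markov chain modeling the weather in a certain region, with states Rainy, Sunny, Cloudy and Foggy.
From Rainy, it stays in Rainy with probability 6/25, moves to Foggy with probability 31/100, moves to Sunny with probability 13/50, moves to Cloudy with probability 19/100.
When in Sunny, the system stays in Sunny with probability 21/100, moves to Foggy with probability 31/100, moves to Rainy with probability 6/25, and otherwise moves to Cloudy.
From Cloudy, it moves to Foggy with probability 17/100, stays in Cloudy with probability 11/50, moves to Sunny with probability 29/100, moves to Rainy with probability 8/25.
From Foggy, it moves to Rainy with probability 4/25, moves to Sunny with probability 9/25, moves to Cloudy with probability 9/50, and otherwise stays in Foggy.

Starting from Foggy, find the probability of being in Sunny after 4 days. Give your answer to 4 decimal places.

0.2800

Propagate the distribution vector 4 days from Foggy.
After 0 days: (0.0000, 0.0000, 0.0000, 1.0000)
After 1 day: (0.1600, 0.3600, 0.1800, 0.3000)
After 2 days: (0.2304, 0.2774, 0.2104, 0.2818)
After 3 days: (0.2343, 0.2806, 0.2074, 0.2777)
After 4 days: (0.2344, 0.2800, 0.2075, 0.2782)
P(in Sunny after 4 days) = 0.2800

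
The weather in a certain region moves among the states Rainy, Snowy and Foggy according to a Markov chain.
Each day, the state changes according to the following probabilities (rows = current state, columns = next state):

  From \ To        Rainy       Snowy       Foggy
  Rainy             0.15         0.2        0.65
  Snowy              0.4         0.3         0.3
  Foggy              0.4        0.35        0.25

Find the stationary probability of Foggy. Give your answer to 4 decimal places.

Let the stationary distribution be π with π = πP and π_1 + π_2 + π_3 = 1.
π_1 = 0.15·π_1 + 0.4·π_2 + 0.4·π_3
π_2 = 0.2·π_1 + 0.3·π_2 + 0.35·π_3
Solving with the normalization constraint gives π = (0.3200, 0.2876, 0.3924).
So the stationary probability of Foggy is 0.3924.

0.3924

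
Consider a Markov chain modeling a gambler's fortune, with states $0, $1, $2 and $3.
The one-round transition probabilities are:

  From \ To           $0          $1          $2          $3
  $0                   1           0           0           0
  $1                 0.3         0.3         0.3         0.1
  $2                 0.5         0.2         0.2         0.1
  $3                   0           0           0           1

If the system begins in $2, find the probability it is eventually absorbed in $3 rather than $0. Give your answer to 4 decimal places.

0.1800

Let h(s) be the probability of absorption at $3 starting from transient state s. Then h($3) = 1 and h($0) = 0. By first-step analysis:
h($1) = 0.3·0 + 0.3·h($1) + 0.3·h($2) + 0.1·1
h($2) = 0.5·0 + 0.2·h($1) + 0.2·h($2) + 0.1·1
Solving: h($1) = 0.2200, h($2) = 0.1800.
Starting from $2, the probability is 0.1800.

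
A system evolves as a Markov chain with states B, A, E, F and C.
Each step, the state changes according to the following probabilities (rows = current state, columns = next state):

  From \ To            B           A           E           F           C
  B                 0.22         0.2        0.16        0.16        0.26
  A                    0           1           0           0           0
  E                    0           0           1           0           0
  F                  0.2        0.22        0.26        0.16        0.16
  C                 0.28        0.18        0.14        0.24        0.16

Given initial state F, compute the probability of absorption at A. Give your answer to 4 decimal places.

Let h(s) be the probability of absorption at A starting from transient state s. Then h(A) = 1 and h(E) = 0. By first-step analysis:
h(B) = 0.22·h(B) + 0.2·1 + 0.16·0 + 0.16·h(F) + 0.26·h(C)
h(F) = 0.2·h(B) + 0.22·1 + 0.26·0 + 0.16·h(F) + 0.16·h(C)
h(C) = 0.28·h(B) + 0.18·1 + 0.14·0 + 0.24·h(F) + 0.16·h(C)
Solving: h(B) = 0.5346, h(F) = 0.4907, h(C) = 0.5327.
Starting from F, the probability is 0.4907.

0.4907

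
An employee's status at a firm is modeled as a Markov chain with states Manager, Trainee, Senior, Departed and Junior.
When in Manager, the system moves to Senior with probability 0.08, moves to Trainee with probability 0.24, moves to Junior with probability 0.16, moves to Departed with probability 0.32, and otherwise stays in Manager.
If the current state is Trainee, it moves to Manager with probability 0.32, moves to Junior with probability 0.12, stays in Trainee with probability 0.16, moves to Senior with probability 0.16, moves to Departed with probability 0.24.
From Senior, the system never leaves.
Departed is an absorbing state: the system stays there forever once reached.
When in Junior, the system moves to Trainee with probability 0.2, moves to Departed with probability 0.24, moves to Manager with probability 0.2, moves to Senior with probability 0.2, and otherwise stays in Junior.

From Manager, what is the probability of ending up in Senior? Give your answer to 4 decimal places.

Let h(s) be the probability of absorption at Senior starting from transient state s. Then h(Senior) = 1 and h(Departed) = 0. By first-step analysis:
h(Manager) = 0.2·h(Manager) + 0.24·h(Trainee) + 0.08·1 + 0.32·0 + 0.16·h(Junior)
h(Trainee) = 0.32·h(Manager) + 0.16·h(Trainee) + 0.16·1 + 0.24·0 + 0.12·h(Junior)
h(Junior) = 0.2·h(Manager) + 0.2·h(Trainee) + 0.2·1 + 0.24·0 + 0.16·h(Junior)
Solving: h(Manager) = 0.2844, h(Trainee) = 0.3546, h(Junior) = 0.3902.
Starting from Manager, the probability is 0.2844.

0.2844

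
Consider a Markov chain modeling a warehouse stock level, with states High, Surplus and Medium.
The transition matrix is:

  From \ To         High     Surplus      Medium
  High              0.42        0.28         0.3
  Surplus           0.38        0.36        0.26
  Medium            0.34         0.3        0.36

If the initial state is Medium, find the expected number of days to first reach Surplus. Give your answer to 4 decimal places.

3.4175

Let t(s) be the expected number of days to first reach Surplus from state s, with t(Surplus) = 0. Conditioning on the first day:
t(High) = 1 + 0.42·t(High) + 0.3·t(Medium)
t(Medium) = 1 + 0.34·t(High) + 0.36·t(Medium)
Solving: t(High) = 3.4918, t(Medium) = 3.4175.
Expected days from Medium to Surplus: 3.4175.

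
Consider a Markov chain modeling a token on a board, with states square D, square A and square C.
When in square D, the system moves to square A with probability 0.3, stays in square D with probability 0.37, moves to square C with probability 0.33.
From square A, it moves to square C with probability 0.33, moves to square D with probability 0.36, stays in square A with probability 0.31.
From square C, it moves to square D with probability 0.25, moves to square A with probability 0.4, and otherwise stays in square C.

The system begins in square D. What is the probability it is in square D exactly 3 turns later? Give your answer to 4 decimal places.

0.3262

Propagate the distribution vector 3 turns from square D.
After 0 turns: (1.0000, 0.0000, 0.0000)
After 1 turn: (0.3700, 0.3000, 0.3300)
After 2 turns: (0.3274, 0.3360, 0.3366)
After 3 turns: (0.3262, 0.3370, 0.3367)
P(in square D after 3 turns) = 0.3262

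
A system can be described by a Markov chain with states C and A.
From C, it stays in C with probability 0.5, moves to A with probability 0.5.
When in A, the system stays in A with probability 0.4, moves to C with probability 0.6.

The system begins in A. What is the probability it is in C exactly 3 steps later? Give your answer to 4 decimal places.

0.5460

Propagate the distribution vector 3 steps from A.
After 0 steps: (0.0000, 1.0000)
After 1 step: (0.6000, 0.4000)
After 2 steps: (0.5400, 0.4600)
After 3 steps: (0.5460, 0.4540)
P(in C after 3 steps) = 0.5460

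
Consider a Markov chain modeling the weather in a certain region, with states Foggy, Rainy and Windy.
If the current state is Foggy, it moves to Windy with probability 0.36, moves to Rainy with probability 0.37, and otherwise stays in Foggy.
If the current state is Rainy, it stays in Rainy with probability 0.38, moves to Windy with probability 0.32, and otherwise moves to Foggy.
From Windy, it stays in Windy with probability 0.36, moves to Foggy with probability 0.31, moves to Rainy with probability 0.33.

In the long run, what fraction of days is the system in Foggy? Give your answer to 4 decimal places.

Let the stationary distribution be π with π = πP and π_1 + π_2 + π_3 = 1.
π_1 = 0.27·π_1 + 0.3·π_2 + 0.31·π_3
π_2 = 0.37·π_1 + 0.38·π_2 + 0.33·π_3
Solving with the normalization constraint gives π = (0.2946, 0.3598, 0.3456).
So the stationary probability of Foggy is 0.2946.

0.2946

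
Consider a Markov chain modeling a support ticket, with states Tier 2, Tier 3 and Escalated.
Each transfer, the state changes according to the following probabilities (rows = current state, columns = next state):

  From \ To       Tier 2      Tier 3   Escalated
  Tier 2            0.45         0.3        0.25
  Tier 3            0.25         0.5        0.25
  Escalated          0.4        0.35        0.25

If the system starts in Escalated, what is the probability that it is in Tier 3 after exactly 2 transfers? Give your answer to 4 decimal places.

0.3825

Sum over the intermediate state after 1 transfer:
P = P(Escalated→Tier 2)·P(Tier 2→Tier 3) + P(Escalated→Tier 3)·P(Tier 3→Tier 3) + P(Escalated→Escalated)·P(Escalated→Tier 3)
  = 0.4×0.3 + 0.35×0.5 + 0.25×0.35
  = 0.1200 + 0.1750 + 0.0875 = 0.3825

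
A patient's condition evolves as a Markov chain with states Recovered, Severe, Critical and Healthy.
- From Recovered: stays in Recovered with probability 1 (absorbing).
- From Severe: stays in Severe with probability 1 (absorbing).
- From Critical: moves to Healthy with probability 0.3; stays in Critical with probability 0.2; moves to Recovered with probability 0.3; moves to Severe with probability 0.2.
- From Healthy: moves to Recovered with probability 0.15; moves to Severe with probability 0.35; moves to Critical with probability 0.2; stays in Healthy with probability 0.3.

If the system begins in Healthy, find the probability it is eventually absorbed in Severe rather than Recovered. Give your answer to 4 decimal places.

0.6400

Let h(s) be the probability of absorption at Severe starting from transient state s. Then h(Severe) = 1 and h(Recovered) = 0. By first-step analysis:
h(Critical) = 0.3·0 + 0.2·1 + 0.2·h(Critical) + 0.3·h(Healthy)
h(Healthy) = 0.15·0 + 0.35·1 + 0.2·h(Critical) + 0.3·h(Healthy)
Solving: h(Critical) = 0.4900, h(Healthy) = 0.6400.
Starting from Healthy, the probability is 0.6400.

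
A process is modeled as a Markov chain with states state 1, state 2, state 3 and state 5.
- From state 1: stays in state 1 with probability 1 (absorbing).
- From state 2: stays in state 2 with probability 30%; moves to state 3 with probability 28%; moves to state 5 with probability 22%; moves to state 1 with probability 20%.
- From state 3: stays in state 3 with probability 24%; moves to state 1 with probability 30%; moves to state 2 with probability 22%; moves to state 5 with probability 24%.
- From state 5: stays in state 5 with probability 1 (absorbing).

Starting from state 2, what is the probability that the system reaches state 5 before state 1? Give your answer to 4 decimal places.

Let h(s) be the probability of absorption at state 5 starting from transient state s. Then h(state 5) = 1 and h(state 1) = 0. By first-step analysis:
h(state 2) = 0.2·0 + 0.3·h(state 2) + 0.28·h(state 3) + 0.22·1
h(state 3) = 0.3·0 + 0.22·h(state 2) + 0.24·h(state 3) + 0.24·1
Solving: h(state 2) = 0.4983, h(state 3) = 0.4600.
Starting from state 2, the probability is 0.4983.

0.4983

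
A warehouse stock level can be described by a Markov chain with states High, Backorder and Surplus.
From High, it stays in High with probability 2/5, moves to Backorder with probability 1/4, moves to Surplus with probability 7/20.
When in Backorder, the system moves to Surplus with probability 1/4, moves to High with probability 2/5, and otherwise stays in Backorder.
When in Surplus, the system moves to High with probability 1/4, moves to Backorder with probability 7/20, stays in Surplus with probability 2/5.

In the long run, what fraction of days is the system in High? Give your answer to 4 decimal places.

Let the stationary distribution be π with π = πP and π_1 + π_2 + π_3 = 1.
π_1 = 0.4·π_1 + 0.4·π_2 + 0.25·π_3
π_2 = 0.25·π_1 + 0.35·π_2 + 0.35·π_3
Solving with the normalization constraint gives π = (0.3497, 0.3150, 0.3353).
So the stationary probability of High is 0.3497.

0.3497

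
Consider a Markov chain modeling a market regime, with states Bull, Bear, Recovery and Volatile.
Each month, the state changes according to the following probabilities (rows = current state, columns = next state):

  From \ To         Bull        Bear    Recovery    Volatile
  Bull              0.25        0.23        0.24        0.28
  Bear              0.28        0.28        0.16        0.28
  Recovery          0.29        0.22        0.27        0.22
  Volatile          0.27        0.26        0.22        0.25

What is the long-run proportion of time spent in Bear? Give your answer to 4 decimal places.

0.2479

Let the stationary distribution be π with π = πP and π_1 + π_2 + π_3 + π_4 = 1.
π_1 = 0.25·π_1 + 0.28·π_2 + 0.29·π_3 + 0.27·π_4
π_2 = 0.23·π_1 + 0.28·π_2 + 0.22·π_3 + 0.26·π_4
π_3 = 0.24·π_1 + 0.16·π_2 + 0.27·π_3 + 0.22·π_4
Solving with the normalization constraint gives π = (0.2715, 0.2479, 0.2216, 0.2589).
So the stationary probability of Bear is 0.2479.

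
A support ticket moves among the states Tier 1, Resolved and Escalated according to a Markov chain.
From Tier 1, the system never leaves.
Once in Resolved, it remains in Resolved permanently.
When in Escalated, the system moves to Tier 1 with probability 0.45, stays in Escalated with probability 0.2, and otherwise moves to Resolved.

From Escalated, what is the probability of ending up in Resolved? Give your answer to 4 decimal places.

0.4375

Let h(s) be the probability of absorption at Resolved starting from transient state s. Then h(Resolved) = 1 and h(Tier 1) = 0. By first-step analysis:
h(Escalated) = 0.45·0 + 0.35·1 + 0.2·h(Escalated)
Solving: h(Escalated) = 0.4375.
Starting from Escalated, the probability is 0.4375.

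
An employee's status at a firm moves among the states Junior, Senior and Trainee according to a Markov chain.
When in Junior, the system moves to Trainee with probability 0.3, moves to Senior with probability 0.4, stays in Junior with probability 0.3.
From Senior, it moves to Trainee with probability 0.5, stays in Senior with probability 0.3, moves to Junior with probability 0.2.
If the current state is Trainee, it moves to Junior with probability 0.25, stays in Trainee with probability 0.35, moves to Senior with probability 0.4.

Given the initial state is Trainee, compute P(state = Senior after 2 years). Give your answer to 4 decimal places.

0.3600

Sum over the intermediate state after 1 year:
P = P(Trainee→Junior)·P(Junior→Senior) + P(Trainee→Senior)·P(Senior→Senior) + P(Trainee→Trainee)·P(Trainee→Senior)
  = 0.25×0.4 + 0.4×0.3 + 0.35×0.4
  = 0.1000 + 0.1200 + 0.1400 = 0.3600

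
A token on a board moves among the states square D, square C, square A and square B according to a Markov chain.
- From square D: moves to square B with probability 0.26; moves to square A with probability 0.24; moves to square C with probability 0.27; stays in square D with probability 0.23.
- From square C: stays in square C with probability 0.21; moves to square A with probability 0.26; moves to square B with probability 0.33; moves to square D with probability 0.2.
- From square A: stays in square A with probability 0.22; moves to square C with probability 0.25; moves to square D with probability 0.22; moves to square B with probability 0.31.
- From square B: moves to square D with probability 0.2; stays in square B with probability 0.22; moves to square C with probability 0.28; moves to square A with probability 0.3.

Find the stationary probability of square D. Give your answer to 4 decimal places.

Let the stationary distribution be π with π = πP and π_1 + π_2 + π_3 + π_4 = 1.
π_1 = 0.23·π_1 + 0.2·π_2 + 0.22·π_3 + 0.2·π_4
π_2 = 0.27·π_1 + 0.21·π_2 + 0.25·π_3 + 0.28·π_4
π_3 = 0.24·π_1 + 0.26·π_2 + 0.22·π_3 + 0.3·π_4
Solving with the normalization constraint gives π = (0.2115, 0.2525, 0.2567, 0.2793).
So the stationary probability of square D is 0.2115.

0.2115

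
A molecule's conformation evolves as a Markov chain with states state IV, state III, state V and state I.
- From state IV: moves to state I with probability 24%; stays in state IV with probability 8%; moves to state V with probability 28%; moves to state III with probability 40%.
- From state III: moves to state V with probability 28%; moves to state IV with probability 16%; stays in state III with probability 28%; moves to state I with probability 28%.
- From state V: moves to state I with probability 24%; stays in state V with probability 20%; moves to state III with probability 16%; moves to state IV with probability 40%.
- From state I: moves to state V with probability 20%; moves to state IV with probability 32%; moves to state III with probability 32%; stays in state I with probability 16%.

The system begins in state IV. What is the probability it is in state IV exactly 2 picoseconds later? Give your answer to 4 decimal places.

0.2592

Propagate the distribution vector 2 picoseconds from state IV.
After 0 picoseconds: (1.0000, 0.0000, 0.0000, 0.0000)
After 1 picosecond: (0.0800, 0.4000, 0.2800, 0.2400)
After 2 picoseconds: (0.2592, 0.2656, 0.2384, 0.2368)
P(in state IV after 2 picoseconds) = 0.2592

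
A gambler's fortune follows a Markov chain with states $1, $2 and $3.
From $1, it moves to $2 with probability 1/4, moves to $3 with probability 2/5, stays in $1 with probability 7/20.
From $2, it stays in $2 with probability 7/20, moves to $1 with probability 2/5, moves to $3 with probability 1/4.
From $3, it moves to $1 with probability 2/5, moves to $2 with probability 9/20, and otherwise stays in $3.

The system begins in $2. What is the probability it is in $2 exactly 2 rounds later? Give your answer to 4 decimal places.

Sum over the intermediate state after 1 round:
P = P($2→$1)·P($1→$2) + P($2→$2)·P($2→$2) + P($2→$3)·P($3→$2)
  = 0.4×0.25 + 0.35×0.35 + 0.25×0.45
  = 0.1000 + 0.1225 + 0.1125 = 0.3350

0.3350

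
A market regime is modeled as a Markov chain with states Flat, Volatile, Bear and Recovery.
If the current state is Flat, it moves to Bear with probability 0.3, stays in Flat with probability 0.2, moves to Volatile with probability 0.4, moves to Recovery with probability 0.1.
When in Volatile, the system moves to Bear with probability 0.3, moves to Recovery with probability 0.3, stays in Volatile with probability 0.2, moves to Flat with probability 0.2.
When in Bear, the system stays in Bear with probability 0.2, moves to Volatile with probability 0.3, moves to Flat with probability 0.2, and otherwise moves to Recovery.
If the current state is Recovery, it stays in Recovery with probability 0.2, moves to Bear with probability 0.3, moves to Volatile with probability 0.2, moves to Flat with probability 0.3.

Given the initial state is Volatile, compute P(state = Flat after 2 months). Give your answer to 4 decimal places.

0.2300

Propagate the distribution vector 2 months from Volatile.
After 0 months: (0.0000, 1.0000, 0.0000, 0.0000)
After 1 month: (0.2000, 0.2000, 0.3000, 0.3000)
After 2 months: (0.2300, 0.2700, 0.2700, 0.2300)
P(in Flat after 2 months) = 0.2300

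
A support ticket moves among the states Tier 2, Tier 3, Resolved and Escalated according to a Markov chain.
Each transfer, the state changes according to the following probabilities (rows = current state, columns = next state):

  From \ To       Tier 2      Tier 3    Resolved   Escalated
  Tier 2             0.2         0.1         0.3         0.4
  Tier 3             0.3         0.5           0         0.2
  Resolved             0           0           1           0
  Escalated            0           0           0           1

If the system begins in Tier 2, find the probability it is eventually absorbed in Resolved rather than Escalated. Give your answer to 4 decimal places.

0.4054

Let h(s) be the probability of absorption at Resolved starting from transient state s. Then h(Resolved) = 1 and h(Escalated) = 0. By first-step analysis:
h(Tier 2) = 0.2·h(Tier 2) + 0.1·h(Tier 3) + 0.3·1 + 0.4·0
h(Tier 3) = 0.3·h(Tier 2) + 0.5·h(Tier 3) + 0.2·0
Solving: h(Tier 2) = 0.4054, h(Tier 3) = 0.2432.
Starting from Tier 2, the probability is 0.4054.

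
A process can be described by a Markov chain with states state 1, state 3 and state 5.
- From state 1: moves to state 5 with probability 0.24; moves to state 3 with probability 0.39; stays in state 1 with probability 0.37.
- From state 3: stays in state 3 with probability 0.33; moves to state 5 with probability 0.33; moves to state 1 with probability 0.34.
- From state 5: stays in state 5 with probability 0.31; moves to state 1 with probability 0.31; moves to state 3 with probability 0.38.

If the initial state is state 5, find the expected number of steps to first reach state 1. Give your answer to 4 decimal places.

Let t(s) be the expected number of steps to first reach state 1 from state s, with t(state 1) = 0. Conditioning on the first step:
t(state 3) = 1 + 0.33·t(state 3) + 0.33·t(state 5)
t(state 5) = 1 + 0.38·t(state 3) + 0.31·t(state 5)
Solving: t(state 3) = 3.0276, t(state 5) = 3.1167.
Expected steps from state 5 to state 1: 3.1167.

3.1167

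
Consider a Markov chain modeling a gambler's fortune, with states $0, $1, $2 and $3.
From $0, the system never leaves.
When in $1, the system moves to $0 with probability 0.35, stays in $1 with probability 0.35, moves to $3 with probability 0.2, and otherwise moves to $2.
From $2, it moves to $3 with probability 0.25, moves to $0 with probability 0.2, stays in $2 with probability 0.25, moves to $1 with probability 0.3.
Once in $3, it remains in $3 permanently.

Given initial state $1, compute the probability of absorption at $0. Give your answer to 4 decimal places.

Let h(s) be the probability of absorption at $0 starting from transient state s. Then h($0) = 1 and h($3) = 0. By first-step analysis:
h($1) = 0.35·1 + 0.35·h($1) + 0.1·h($2) + 0.2·0
h($2) = 0.2·1 + 0.3·h($1) + 0.25·h($2) + 0.25·0
Solving: h($1) = 0.6175, h($2) = 0.5137.
Starting from $1, the probability is 0.6175.

0.6175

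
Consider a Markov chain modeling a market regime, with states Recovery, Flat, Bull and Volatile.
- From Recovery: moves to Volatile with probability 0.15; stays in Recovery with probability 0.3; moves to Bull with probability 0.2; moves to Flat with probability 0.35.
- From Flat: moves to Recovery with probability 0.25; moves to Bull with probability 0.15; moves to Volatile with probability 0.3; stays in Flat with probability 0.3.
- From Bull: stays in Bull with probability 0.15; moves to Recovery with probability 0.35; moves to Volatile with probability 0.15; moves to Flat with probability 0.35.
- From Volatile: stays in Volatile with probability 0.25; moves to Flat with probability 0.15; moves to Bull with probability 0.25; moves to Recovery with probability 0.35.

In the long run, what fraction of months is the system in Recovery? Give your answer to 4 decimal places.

0.3055

Let the stationary distribution be π with π = πP and π_1 + π_2 + π_3 + π_4 = 1.
π_1 = 0.3·π_1 + 0.25·π_2 + 0.35·π_3 + 0.35·π_4
π_2 = 0.35·π_1 + 0.3·π_2 + 0.35·π_3 + 0.15·π_4
π_3 = 0.2·π_1 + 0.15·π_2 + 0.15·π_3 + 0.25·π_4
Solving with the normalization constraint gives π = (0.3055, 0.2923, 0.1868, 0.2154).
So the stationary probability of Recovery is 0.3055.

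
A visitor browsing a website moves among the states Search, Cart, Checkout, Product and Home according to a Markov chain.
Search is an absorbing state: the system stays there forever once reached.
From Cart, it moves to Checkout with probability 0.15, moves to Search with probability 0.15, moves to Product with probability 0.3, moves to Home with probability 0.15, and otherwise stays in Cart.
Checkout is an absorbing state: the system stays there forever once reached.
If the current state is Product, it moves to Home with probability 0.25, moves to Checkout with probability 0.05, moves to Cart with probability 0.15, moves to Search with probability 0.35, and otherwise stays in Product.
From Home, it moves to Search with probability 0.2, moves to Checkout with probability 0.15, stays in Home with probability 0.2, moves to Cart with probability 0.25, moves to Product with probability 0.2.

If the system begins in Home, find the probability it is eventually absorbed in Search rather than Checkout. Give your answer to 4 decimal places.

Let h(s) be the probability of absorption at Search starting from transient state s. Then h(Search) = 1 and h(Checkout) = 0. By first-step analysis:
h(Cart) = 0.15·1 + 0.25·h(Cart) + 0.15·0 + 0.3·h(Product) + 0.15·h(Home)
h(Product) = 0.35·1 + 0.15·h(Cart) + 0.05·0 + 0.2·h(Product) + 0.25·h(Home)
h(Home) = 0.2·1 + 0.25·h(Cart) + 0.15·0 + 0.2·h(Product) + 0.2·h(Home)
Solving: h(Cart) = 0.6285, h(Product) = 0.7537, h(Home) = 0.6348.
Starting from Home, the probability is 0.6348.

0.6348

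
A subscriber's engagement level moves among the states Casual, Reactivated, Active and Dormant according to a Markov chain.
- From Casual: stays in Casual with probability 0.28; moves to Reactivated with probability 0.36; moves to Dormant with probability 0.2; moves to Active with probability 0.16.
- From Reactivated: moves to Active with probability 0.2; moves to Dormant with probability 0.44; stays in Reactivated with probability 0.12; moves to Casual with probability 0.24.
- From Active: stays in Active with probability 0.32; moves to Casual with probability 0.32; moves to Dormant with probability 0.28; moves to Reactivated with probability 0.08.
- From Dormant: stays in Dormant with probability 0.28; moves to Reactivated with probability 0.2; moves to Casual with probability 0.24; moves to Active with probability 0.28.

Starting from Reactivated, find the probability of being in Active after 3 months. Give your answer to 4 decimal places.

Propagate the distribution vector 3 months from Reactivated.
After 0 months: (0.0000, 1.0000, 0.0000, 0.0000)
After 1 month: (0.2400, 0.1200, 0.2000, 0.4400)
After 2 months: (0.2656, 0.2048, 0.2496, 0.2800)
After 3 months: (0.2706, 0.1962, 0.2417, 0.2915)
P(in Active after 3 months) = 0.2417

0.2417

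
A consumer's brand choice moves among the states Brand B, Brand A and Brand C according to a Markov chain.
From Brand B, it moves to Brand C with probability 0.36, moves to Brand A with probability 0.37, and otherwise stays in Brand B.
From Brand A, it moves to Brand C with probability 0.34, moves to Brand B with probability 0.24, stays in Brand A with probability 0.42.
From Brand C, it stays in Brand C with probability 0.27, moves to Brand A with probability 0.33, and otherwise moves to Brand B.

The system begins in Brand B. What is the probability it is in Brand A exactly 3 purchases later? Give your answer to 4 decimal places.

0.3759

Propagate the distribution vector 3 purchases from Brand B.
After 0 purchases: (1.0000, 0.0000, 0.0000)
After 1 purchase: (0.2700, 0.3700, 0.3600)
After 2 purchases: (0.3057, 0.3741, 0.3202)
After 3 purchases: (0.3004, 0.3759, 0.3237)
P(in Brand A after 3 purchases) = 0.3759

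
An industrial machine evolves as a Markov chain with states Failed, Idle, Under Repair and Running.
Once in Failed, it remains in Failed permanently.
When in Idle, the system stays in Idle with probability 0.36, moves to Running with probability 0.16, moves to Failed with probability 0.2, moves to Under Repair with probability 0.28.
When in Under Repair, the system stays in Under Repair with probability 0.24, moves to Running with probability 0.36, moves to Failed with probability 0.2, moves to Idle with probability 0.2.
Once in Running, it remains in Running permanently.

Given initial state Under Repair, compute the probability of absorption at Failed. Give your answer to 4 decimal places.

Let h(s) be the probability of absorption at Failed starting from transient state s. Then h(Failed) = 1 and h(Running) = 0. By first-step analysis:
h(Idle) = 0.2·1 + 0.36·h(Idle) + 0.28·h(Under Repair) + 0.16·0
h(Under Repair) = 0.2·1 + 0.2·h(Idle) + 0.24·h(Under Repair) + 0.36·0
Solving: h(Idle) = 0.4833, h(Under Repair) = 0.3903.
Starting from Under Repair, the probability is 0.3903.

0.3903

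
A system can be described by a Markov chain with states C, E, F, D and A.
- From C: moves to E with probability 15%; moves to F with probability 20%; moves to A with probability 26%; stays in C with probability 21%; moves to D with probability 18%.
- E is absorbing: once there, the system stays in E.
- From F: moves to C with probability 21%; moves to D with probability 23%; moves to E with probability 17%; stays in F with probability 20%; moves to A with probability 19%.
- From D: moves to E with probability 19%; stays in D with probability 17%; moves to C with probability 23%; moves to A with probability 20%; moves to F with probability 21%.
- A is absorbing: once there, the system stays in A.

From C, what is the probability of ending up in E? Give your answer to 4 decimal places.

Let h(s) be the probability of absorption at E starting from transient state s. Then h(E) = 1 and h(A) = 0. By first-step analysis:
h(C) = 0.21·h(C) + 0.15·1 + 0.2·h(F) + 0.18·h(D) + 0.26·0
h(F) = 0.21·h(C) + 0.17·1 + 0.2·h(F) + 0.23·h(D) + 0.19·0
h(D) = 0.23·h(C) + 0.19·1 + 0.21·h(F) + 0.17·h(D) + 0.2·0
Solving: h(C) = 0.4078, h(F) = 0.4506, h(D) = 0.4560.
Starting from C, the probability is 0.4078.

0.4078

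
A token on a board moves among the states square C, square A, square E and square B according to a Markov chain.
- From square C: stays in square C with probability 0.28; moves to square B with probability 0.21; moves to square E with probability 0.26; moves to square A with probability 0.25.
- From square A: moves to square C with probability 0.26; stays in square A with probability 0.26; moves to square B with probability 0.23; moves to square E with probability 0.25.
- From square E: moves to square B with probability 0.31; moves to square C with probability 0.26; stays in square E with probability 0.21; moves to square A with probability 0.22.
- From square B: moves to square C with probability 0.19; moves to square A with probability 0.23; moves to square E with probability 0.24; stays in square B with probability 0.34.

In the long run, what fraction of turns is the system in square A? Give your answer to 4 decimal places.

Let the stationary distribution be π with π = πP and π_1 + π_2 + π_3 + π_4 = 1.
π_1 = 0.28·π_1 + 0.26·π_2 + 0.26·π_3 + 0.19·π_4
π_2 = 0.25·π_1 + 0.26·π_2 + 0.22·π_3 + 0.23·π_4
π_3 = 0.26·π_1 + 0.25·π_2 + 0.21·π_3 + 0.24·π_4
Solving with the normalization constraint gives π = (0.2457, 0.2397, 0.2401, 0.2745).
So the stationary probability of square A is 0.2397.

0.2397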